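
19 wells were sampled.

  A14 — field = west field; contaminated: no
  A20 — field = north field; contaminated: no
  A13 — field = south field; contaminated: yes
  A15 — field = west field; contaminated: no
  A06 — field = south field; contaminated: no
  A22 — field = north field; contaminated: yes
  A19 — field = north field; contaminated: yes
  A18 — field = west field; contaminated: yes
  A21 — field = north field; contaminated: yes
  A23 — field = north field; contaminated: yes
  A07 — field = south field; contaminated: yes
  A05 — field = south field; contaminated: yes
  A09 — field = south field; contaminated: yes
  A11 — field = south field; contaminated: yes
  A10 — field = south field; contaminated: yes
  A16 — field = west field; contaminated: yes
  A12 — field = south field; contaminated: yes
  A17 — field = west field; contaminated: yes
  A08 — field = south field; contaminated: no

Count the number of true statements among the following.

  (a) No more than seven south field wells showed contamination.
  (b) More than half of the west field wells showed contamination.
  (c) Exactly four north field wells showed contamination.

(a) south field: |A| = 9, |A ∩ B| = 7; needs |A ∩ B| ≤ 7 — true.
(b) west field: |A| = 5, |A ∩ B| = 3; needs |A ∩ B| > |A ∖ B| — true.
(c) north field: |A| = 5, |A ∩ B| = 4; needs |A ∩ B| = 4 — true.

3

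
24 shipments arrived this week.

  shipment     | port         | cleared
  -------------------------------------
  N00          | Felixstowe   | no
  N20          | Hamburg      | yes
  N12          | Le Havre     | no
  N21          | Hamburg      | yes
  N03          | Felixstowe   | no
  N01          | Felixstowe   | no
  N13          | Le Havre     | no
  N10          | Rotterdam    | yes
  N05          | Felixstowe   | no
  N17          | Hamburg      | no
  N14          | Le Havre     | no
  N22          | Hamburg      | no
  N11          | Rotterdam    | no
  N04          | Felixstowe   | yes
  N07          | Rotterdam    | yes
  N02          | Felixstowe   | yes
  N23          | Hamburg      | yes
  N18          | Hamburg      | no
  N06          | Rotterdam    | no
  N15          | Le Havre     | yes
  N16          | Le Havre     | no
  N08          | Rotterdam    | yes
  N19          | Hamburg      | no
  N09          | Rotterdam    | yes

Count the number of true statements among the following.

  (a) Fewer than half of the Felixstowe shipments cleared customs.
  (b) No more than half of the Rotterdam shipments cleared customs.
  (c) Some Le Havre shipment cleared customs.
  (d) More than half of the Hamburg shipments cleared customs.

(a) Felixstowe: |A| = 6, |A ∩ B| = 2; needs |A ∩ B| < |A ∖ B| — true.
(b) Rotterdam: |A| = 6, |A ∩ B| = 4; needs |A ∩ B| ≤ |A ∖ B| — false.
(c) Le Havre: |A| = 5, |A ∩ B| = 1; needs A ∩ B ≠ ∅ (|A ∩ B| ≥ 1) — true.
(d) Hamburg: |A| = 7, |A ∩ B| = 3; needs |A ∩ B| > |A ∖ B| — false.

2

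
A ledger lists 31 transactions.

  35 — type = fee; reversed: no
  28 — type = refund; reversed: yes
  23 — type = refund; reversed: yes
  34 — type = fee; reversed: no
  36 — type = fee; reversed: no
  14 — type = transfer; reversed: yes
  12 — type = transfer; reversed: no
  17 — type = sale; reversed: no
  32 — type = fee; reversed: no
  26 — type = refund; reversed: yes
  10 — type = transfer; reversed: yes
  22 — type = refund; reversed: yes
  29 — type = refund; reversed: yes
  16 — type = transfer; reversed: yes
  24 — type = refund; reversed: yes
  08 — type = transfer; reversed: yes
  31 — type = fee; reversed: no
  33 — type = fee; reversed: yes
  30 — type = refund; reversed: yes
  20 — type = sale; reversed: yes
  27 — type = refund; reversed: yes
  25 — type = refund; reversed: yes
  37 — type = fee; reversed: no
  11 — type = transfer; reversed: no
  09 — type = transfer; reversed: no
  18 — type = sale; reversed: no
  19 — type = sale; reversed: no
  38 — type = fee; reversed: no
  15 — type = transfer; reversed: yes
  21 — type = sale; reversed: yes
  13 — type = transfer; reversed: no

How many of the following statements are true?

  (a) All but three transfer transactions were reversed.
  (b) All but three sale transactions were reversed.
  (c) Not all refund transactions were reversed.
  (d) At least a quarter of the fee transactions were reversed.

(a) transfer: |A| = 9, |A ∩ B| = 5; needs |A ∖ B| = 3 — false.
(b) sale: |A| = 5, |A ∩ B| = 2; needs |A ∖ B| = 3 — true.
(c) refund: |A| = 9, |A ∩ B| = 9; needs A ⊄ B (|A ∖ B| ≥ 1) — false.
(d) fee: |A| = 8, |A ∩ B| = 1; needs |A ∩ B| / |A| ≥ 1/4 — false.

1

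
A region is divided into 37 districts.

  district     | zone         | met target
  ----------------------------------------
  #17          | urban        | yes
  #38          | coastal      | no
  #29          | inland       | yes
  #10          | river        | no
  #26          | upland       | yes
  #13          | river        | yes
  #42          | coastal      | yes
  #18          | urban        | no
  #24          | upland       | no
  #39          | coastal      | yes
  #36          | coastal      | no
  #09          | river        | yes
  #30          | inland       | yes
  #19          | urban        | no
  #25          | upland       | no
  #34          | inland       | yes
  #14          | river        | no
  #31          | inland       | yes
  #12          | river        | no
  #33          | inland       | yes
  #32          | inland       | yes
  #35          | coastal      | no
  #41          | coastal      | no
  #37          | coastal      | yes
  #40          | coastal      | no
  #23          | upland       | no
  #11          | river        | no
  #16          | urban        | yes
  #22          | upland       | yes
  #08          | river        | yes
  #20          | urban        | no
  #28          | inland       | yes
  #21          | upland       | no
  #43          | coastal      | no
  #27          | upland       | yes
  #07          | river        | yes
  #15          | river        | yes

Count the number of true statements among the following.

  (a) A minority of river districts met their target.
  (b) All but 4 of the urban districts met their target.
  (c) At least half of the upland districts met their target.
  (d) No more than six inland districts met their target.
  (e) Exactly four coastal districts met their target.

(a) river: |A| = 9, |A ∩ B| = 5; needs |A ∩ B| < |A ∖ B| — false.
(b) urban: |A| = 5, |A ∩ B| = 2; needs |A ∖ B| = 4 — false.
(c) upland: |A| = 7, |A ∩ B| = 3; needs |A ∩ B| ≥ |A ∖ B| — false.
(d) inland: |A| = 7, |A ∩ B| = 7; needs |A ∩ B| ≤ 6 — false.
(e) coastal: |A| = 9, |A ∩ B| = 3; needs |A ∩ B| = 4 — false.

0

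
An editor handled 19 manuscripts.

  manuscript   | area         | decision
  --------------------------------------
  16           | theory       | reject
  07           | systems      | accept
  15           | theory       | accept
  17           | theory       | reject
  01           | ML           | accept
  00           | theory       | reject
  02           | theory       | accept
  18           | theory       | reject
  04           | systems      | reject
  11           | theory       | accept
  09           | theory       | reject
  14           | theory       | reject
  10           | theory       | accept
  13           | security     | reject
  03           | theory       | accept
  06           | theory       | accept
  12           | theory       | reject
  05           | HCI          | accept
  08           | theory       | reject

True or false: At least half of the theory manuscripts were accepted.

Truth condition: |A ∩ B| ≥ |A ∖ B|.
A (the restrictor) = {16, 15, 17, 00, 02, 18, 11, 09, 14, 10, 03, 06, 12, 08}, |A| = 14.
A ∩ B = {15, 02, 11, 10, 03, 06}, so |A ∩ B| = 6.
A ∖ B = {16, 17, 00, 18, 09, 14, 12, 08}, so |A ∖ B| = 8.
6 < 8, so the statement is false.

False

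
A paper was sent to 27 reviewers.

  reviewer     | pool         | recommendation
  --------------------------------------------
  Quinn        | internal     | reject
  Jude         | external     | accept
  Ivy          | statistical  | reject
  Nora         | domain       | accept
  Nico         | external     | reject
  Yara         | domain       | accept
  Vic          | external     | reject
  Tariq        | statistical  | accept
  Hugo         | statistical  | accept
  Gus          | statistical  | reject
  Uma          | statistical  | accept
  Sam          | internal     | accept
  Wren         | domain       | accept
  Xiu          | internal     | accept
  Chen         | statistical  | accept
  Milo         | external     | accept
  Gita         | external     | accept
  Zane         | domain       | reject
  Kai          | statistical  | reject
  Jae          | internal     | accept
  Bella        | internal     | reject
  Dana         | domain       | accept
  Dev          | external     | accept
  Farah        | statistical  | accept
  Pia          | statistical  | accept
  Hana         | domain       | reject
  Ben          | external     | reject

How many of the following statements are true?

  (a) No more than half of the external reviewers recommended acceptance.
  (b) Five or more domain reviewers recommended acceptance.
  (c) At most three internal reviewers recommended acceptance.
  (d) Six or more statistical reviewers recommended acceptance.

2

(a) external: |A| = 7, |A ∩ B| = 4; needs |A ∩ B| ≤ |A ∖ B| — false.
(b) domain: |A| = 6, |A ∩ B| = 4; needs |A ∩ B| ≥ 5 — false.
(c) internal: |A| = 5, |A ∩ B| = 3; needs |A ∩ B| ≤ 3 — true.
(d) statistical: |A| = 9, |A ∩ B| = 6; needs |A ∩ B| ≥ 6 — true.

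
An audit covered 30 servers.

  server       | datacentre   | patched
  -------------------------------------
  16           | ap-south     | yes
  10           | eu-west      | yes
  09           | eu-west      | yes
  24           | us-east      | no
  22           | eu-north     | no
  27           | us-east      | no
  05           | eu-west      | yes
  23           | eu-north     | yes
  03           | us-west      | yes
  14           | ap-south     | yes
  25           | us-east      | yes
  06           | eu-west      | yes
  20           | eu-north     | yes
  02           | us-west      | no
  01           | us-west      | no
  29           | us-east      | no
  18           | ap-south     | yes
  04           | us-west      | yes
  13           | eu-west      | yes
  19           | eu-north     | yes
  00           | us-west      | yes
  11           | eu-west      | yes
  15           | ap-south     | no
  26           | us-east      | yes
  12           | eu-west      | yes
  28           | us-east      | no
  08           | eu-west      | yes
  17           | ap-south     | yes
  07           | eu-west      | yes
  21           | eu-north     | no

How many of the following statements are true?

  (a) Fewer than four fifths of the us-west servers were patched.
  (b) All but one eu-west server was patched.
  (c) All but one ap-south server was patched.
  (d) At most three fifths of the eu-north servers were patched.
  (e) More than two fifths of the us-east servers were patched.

3

(a) us-west: |A| = 5, |A ∩ B| = 3; needs |A ∩ B| / |A| < 4/5 — true.
(b) eu-west: |A| = 9, |A ∩ B| = 9; needs |A ∖ B| = 1 — false.
(c) ap-south: |A| = 5, |A ∩ B| = 4; needs |A ∖ B| = 1 — true.
(d) eu-north: |A| = 5, |A ∩ B| = 3; needs |A ∩ B| / |A| ≤ 3/5 — true.
(e) us-east: |A| = 6, |A ∩ B| = 2; needs |A ∩ B| / |A| > 2/5 — false.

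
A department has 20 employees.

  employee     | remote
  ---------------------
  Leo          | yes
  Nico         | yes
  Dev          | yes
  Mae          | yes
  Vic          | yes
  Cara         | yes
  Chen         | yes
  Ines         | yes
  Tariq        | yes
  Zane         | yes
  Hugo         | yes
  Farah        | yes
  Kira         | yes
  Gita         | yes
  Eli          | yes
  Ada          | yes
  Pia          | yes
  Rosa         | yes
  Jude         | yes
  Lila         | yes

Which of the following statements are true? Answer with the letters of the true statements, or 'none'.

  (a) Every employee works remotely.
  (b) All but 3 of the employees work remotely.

|A| = 20, |A ∩ B| = 20, |A ∖ B| = 0.
(a) A ⊆ B, i.e. every element of A is in B (|A ∖ B| = 0): holds.
(b) |A ∖ B| = 3: fails.

(a)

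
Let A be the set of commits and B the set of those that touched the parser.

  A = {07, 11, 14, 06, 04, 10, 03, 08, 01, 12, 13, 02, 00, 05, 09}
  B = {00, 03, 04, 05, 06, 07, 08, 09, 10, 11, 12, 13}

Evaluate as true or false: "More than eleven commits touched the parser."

'More than eleven commits touched the parser' holds iff |A ∩ B| > 11.
|A| = 15, |A ∩ B| = 12, |A ∖ B| = 3.
|A ∩ B| = 12, so the statement is true.

True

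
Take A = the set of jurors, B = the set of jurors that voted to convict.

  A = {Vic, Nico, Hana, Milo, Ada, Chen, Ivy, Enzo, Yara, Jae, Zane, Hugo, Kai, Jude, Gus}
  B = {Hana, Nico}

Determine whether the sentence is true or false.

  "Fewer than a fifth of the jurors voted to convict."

The determiner here denotes the relation: |A ∩ B| / |A| < 1/5.
|A| = 15, |A ∩ B| = 2, |A ∖ B| = 13.
|A ∩ B|/|A| = 2/15, so the statement is true.

True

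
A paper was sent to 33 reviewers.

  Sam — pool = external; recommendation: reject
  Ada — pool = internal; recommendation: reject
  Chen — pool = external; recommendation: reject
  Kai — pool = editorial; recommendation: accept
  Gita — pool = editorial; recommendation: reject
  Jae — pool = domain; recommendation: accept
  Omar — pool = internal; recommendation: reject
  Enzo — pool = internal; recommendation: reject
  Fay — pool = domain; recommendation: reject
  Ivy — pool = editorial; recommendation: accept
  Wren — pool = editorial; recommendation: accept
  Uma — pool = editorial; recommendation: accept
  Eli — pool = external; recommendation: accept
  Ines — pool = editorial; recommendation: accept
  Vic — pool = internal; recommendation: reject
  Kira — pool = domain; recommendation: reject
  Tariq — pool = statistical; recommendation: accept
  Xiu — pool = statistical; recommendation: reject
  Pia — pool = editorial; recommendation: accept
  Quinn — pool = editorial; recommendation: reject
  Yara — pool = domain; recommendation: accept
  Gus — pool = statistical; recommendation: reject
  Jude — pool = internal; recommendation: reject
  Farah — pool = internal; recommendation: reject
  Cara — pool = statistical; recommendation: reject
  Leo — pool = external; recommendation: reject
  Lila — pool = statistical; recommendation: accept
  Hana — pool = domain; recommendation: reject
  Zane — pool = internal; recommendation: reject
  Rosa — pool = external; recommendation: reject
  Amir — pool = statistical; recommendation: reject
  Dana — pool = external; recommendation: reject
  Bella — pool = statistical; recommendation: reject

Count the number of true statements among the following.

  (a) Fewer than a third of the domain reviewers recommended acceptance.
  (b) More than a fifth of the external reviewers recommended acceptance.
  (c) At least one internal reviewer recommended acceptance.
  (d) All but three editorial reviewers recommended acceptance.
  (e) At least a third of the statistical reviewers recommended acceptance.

0

(a) domain: |A| = 5, |A ∩ B| = 2; needs |A ∩ B| / |A| < 1/3 — false.
(b) external: |A| = 6, |A ∩ B| = 1; needs |A ∩ B| / |A| > 1/5 — false.
(c) internal: |A| = 7, |A ∩ B| = 0; needs A ∩ B ≠ ∅ (|A ∩ B| ≥ 1) — false.
(d) editorial: |A| = 8, |A ∩ B| = 6; needs |A ∖ B| = 3 — false.
(e) statistical: |A| = 7, |A ∩ B| = 2; needs |A ∩ B| / |A| ≥ 1/3 — false.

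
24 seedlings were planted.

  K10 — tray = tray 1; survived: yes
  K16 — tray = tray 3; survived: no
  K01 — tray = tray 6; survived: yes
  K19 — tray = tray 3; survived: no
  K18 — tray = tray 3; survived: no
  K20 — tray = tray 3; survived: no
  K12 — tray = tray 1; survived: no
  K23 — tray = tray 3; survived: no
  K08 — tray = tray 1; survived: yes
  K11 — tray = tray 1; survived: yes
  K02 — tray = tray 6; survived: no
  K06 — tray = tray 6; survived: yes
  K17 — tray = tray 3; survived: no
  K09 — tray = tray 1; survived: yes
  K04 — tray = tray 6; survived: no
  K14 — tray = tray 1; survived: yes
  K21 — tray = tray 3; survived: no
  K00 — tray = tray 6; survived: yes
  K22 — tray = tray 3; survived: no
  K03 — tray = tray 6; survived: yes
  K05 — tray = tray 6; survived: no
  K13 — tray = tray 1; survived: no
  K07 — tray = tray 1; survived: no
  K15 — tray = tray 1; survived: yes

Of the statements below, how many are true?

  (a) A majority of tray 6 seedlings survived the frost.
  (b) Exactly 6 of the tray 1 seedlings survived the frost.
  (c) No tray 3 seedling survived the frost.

(a) tray 6: |A| = 7, |A ∩ B| = 4; needs |A ∩ B| > |A ∖ B| — true.
(b) tray 1: |A| = 9, |A ∩ B| = 6; needs |A ∩ B| = 6 — true.
(c) tray 3: |A| = 8, |A ∩ B| = 0; needs A ∩ B = ∅ (|A ∩ B| = 0) — true.

3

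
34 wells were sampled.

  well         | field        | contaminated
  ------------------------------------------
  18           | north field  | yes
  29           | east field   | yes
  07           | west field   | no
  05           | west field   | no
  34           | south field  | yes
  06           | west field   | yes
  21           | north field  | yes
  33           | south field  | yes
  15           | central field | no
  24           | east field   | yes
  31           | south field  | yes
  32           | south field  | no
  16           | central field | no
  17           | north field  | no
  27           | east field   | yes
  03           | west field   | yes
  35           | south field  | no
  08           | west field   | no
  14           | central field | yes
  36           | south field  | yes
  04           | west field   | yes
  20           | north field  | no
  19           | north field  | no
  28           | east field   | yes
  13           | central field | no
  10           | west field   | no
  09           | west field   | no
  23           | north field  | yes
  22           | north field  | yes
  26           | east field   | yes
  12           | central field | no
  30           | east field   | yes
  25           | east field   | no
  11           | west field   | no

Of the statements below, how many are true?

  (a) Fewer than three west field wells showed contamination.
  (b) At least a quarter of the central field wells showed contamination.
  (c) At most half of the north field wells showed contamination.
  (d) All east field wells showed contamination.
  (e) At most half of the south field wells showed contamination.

(a) west field: |A| = 9, |A ∩ B| = 3; needs |A ∩ B| < 3 — false.
(b) central field: |A| = 5, |A ∩ B| = 1; needs |A ∩ B| / |A| ≥ 1/4 — false.
(c) north field: |A| = 7, |A ∩ B| = 4; needs |A ∩ B| ≤ |A ∖ B| — false.
(d) east field: |A| = 7, |A ∩ B| = 6; needs A ⊆ B, i.e. every element of A is in B (|A ∖ B| = 0) — false.
(e) south field: |A| = 6, |A ∩ B| = 4; needs |A ∩ B| ≤ |A ∖ B| — false.

0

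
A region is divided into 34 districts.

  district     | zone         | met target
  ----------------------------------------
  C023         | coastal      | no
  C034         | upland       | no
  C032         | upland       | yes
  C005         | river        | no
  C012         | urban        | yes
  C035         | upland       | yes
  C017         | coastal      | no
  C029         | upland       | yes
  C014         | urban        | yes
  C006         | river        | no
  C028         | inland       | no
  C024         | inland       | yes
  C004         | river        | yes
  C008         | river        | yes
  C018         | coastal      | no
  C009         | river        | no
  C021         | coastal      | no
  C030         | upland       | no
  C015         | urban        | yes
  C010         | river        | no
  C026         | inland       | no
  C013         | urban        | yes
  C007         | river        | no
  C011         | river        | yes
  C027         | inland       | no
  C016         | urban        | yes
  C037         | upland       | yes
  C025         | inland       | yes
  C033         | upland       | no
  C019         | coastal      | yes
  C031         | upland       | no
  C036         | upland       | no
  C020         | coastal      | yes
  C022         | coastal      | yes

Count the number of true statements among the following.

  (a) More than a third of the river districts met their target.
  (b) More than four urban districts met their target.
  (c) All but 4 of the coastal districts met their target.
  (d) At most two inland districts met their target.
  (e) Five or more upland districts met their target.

(a) river: |A| = 8, |A ∩ B| = 3; needs |A ∩ B| / |A| > 1/3 — true.
(b) urban: |A| = 5, |A ∩ B| = 5; needs |A ∩ B| > 4 — true.
(c) coastal: |A| = 7, |A ∩ B| = 3; needs |A ∖ B| = 4 — true.
(d) inland: |A| = 5, |A ∩ B| = 2; needs |A ∩ B| ≤ 2 — true.
(e) upland: |A| = 9, |A ∩ B| = 4; needs |A ∩ B| ≥ 5 — false.

4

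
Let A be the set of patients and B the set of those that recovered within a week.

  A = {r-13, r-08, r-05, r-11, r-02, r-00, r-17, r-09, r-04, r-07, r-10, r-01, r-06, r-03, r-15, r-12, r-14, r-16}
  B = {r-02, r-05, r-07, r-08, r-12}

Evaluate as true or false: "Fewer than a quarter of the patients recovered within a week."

False

The determiner here denotes the relation: |A ∩ B| / |A| < 1/4.
|A| = 18, |A ∩ B| = 5, |A ∖ B| = 13.
|A ∩ B|/|A| = 5/18, so the statement is false.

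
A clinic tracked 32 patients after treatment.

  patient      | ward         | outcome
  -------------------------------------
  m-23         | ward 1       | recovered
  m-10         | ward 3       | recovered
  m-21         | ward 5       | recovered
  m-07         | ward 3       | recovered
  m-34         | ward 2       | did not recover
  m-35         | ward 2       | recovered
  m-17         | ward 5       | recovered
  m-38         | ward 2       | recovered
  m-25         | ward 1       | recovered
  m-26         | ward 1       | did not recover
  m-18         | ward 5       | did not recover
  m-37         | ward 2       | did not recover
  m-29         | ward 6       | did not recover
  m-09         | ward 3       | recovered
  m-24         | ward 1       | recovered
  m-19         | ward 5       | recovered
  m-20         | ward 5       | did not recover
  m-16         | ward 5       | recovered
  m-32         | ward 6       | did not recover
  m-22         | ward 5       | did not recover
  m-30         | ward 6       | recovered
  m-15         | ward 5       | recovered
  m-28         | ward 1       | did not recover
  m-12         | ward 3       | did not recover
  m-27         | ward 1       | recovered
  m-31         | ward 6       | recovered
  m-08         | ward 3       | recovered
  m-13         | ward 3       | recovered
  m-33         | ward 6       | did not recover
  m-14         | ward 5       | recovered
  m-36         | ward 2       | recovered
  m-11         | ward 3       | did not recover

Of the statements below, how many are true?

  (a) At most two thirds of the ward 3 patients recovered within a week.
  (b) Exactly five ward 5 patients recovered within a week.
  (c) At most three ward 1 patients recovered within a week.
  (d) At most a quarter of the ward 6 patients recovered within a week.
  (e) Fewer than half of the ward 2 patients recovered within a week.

(a) ward 3: |A| = 7, |A ∩ B| = 5; needs |A ∩ B| / |A| ≤ 2/3 — false.
(b) ward 5: |A| = 9, |A ∩ B| = 6; needs |A ∩ B| = 5 — false.
(c) ward 1: |A| = 6, |A ∩ B| = 4; needs |A ∩ B| ≤ 3 — false.
(d) ward 6: |A| = 5, |A ∩ B| = 2; needs |A ∩ B| / |A| ≤ 1/4 — false.
(e) ward 2: |A| = 5, |A ∩ B| = 3; needs |A ∩ B| < |A ∖ B| — false.

0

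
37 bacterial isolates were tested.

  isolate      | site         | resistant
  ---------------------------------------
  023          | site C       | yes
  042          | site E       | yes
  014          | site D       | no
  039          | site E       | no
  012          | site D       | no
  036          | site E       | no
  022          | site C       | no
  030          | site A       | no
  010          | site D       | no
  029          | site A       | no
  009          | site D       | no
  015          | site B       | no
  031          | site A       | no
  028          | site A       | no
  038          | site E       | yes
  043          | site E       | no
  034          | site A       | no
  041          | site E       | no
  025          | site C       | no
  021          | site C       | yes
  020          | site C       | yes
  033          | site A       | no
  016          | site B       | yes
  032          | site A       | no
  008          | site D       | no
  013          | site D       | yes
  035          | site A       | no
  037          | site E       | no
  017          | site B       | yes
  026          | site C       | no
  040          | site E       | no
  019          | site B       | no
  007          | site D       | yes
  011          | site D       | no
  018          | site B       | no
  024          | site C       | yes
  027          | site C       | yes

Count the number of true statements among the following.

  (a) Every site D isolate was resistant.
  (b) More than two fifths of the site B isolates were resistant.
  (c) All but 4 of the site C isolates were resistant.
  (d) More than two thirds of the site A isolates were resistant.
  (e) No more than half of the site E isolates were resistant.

1

(a) site D: |A| = 8, |A ∩ B| = 2; needs A ⊆ B, i.e. every element of A is in B (|A ∖ B| = 0) — false.
(b) site B: |A| = 5, |A ∩ B| = 2; needs |A ∩ B| / |A| > 2/5 — false.
(c) site C: |A| = 8, |A ∩ B| = 5; needs |A ∖ B| = 4 — false.
(d) site A: |A| = 8, |A ∩ B| = 0; needs |A ∩ B| / |A| > 2/3 — false.
(e) site E: |A| = 8, |A ∩ B| = 2; needs |A ∩ B| ≤ |A ∖ B| — true.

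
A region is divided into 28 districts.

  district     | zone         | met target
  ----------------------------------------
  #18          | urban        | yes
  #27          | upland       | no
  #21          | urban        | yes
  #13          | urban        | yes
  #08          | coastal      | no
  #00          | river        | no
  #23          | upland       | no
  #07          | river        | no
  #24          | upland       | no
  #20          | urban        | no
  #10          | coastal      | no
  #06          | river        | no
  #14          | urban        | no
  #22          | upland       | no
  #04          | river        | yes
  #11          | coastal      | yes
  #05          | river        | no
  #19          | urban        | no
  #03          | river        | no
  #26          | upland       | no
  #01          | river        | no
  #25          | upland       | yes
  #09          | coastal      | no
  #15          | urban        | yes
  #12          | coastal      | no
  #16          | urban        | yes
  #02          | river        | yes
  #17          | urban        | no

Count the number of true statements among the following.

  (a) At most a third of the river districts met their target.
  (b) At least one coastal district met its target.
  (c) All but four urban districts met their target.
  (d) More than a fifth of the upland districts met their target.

3

(a) river: |A| = 8, |A ∩ B| = 2; needs |A ∩ B| / |A| ≤ 1/3 — true.
(b) coastal: |A| = 5, |A ∩ B| = 1; needs A ∩ B ≠ ∅ (|A ∩ B| ≥ 1) — true.
(c) urban: |A| = 9, |A ∩ B| = 5; needs |A ∖ B| = 4 — true.
(d) upland: |A| = 6, |A ∩ B| = 1; needs |A ∩ B| / |A| > 1/5 — false.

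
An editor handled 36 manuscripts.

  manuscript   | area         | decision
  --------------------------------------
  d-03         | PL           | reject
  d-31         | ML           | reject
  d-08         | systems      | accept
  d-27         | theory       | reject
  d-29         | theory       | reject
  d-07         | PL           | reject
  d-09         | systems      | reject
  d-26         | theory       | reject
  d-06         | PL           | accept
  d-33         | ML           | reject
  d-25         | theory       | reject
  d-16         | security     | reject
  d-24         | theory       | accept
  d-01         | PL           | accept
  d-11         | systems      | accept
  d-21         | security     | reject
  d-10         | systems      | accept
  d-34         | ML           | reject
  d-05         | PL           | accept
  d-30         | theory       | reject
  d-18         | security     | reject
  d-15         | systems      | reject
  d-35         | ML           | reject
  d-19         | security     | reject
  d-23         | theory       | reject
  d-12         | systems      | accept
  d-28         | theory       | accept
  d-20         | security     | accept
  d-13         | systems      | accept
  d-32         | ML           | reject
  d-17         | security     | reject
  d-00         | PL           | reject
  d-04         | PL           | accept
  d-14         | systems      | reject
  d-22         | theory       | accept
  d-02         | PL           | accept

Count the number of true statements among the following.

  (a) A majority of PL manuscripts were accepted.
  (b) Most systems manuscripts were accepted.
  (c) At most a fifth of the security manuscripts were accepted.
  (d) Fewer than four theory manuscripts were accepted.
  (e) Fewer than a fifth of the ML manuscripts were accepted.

5

(a) PL: |A| = 8, |A ∩ B| = 5; needs |A ∩ B| > |A ∖ B| — true.
(b) systems: |A| = 8, |A ∩ B| = 5; needs |A ∩ B| > |A ∖ B| — true.
(c) security: |A| = 6, |A ∩ B| = 1; needs |A ∩ B| / |A| ≤ 1/5 — true.
(d) theory: |A| = 9, |A ∩ B| = 3; needs |A ∩ B| < 4 — true.
(e) ML: |A| = 5, |A ∩ B| = 0; needs |A ∩ B| / |A| < 1/5 — true.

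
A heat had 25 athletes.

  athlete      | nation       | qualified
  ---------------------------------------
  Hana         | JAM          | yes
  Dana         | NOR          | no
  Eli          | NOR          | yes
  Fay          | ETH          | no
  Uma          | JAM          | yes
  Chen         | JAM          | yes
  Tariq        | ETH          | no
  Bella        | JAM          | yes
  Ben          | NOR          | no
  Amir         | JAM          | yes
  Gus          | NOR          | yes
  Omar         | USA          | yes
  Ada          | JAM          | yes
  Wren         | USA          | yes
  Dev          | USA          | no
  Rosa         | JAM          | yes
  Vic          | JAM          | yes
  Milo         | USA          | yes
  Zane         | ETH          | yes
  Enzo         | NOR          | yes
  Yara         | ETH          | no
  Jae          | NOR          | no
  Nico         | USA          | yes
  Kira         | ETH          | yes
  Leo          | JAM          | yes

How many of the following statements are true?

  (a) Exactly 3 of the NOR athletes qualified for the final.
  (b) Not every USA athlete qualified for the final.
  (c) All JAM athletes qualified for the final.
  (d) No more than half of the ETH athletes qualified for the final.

4

(a) NOR: |A| = 6, |A ∩ B| = 3; needs |A ∩ B| = 3 — true.
(b) USA: |A| = 5, |A ∩ B| = 4; needs A ⊄ B (|A ∖ B| ≥ 1) — true.
(c) JAM: |A| = 9, |A ∩ B| = 9; needs A ⊆ B, i.e. every element of A is in B (|A ∖ B| = 0) — true.
(d) ETH: |A| = 5, |A ∩ B| = 2; needs |A ∩ B| ≤ |A ∖ B| — true.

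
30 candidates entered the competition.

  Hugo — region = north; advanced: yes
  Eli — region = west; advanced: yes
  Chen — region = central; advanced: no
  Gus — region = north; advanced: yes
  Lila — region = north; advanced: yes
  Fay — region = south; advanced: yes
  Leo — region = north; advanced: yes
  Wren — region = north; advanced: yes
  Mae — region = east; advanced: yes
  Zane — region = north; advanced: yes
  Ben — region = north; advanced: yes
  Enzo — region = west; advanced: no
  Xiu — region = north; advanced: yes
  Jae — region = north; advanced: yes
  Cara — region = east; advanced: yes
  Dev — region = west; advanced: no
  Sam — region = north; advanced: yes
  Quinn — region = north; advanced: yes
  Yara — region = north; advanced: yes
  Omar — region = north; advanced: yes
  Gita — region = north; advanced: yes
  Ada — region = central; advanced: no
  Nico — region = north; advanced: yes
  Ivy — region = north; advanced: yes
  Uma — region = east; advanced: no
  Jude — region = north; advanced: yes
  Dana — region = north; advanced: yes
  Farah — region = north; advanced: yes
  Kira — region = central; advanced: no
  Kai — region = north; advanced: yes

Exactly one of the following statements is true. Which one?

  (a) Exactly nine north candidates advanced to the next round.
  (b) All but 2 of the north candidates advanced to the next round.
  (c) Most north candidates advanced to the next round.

(c)

|A| = 20, |A ∩ B| = 20, |A ∖ B| = 0.
(a) requires |A ∩ B| = 9: false.
(b) requires |A ∖ B| = 2: false.
(c) requires |A ∩ B| > |A ∖ B|: true.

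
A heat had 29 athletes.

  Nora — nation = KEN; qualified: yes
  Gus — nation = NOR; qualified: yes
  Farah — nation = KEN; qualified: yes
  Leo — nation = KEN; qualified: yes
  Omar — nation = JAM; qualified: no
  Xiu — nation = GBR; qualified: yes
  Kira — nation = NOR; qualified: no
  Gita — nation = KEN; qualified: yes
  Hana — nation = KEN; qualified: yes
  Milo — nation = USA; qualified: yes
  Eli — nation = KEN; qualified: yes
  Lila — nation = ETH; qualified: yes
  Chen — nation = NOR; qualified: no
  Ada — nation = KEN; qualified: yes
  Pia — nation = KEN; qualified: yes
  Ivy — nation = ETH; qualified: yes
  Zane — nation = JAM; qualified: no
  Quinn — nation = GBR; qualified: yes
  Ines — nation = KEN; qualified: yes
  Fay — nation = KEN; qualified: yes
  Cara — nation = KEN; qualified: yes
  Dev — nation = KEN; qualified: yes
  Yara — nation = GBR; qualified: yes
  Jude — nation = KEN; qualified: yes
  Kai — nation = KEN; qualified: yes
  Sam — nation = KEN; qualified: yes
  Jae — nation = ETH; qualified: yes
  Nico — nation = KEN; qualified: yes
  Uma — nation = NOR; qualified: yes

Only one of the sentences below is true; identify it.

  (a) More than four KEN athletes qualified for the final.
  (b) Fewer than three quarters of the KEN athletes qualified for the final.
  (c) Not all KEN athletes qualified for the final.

|A| = 16, |A ∩ B| = 16, |A ∖ B| = 0.
(a) requires |A ∩ B| > 4: true.
(b) requires |A ∩ B| / |A| < 3/4: false.
(c) requires A ⊄ B (|A ∖ B| ≥ 1): false.

(a)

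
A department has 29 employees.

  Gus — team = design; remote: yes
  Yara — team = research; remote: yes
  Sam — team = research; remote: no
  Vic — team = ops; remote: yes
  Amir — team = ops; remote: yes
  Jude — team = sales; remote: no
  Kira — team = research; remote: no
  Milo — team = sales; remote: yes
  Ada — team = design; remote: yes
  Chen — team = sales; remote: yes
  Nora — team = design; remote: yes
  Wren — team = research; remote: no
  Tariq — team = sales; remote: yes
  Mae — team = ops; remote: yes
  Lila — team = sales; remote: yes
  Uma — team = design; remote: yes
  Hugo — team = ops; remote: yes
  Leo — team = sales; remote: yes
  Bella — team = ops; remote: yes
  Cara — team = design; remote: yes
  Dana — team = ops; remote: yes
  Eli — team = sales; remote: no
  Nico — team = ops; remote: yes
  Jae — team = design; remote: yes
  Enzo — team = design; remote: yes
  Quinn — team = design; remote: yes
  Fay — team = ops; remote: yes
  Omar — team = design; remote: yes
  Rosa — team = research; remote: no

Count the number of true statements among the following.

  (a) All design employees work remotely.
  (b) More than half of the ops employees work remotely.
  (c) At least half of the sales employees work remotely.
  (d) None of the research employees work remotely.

3

(a) design: |A| = 9, |A ∩ B| = 9; needs A ⊆ B, i.e. every element of A is in B (|A ∖ B| = 0) — true.
(b) ops: |A| = 8, |A ∩ B| = 8; needs |A ∩ B| > |A ∖ B| — true.
(c) sales: |A| = 7, |A ∩ B| = 5; needs |A ∩ B| ≥ |A ∖ B| — true.
(d) research: |A| = 5, |A ∩ B| = 1; needs A ∩ B = ∅ (|A ∩ B| = 0) — false.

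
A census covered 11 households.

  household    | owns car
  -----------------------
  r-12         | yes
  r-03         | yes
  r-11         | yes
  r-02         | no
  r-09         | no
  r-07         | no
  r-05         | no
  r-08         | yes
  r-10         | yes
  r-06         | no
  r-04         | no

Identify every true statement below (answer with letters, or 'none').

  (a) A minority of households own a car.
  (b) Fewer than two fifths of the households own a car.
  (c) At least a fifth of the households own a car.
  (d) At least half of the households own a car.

|A| = 11, |A ∩ B| = 5, |A ∖ B| = 6.
(a) |A ∩ B| < |A ∖ B|: holds.
(b) |A ∩ B| / |A| < 2/5: fails.
(c) |A ∩ B| / |A| ≥ 1/5: holds.
(d) |A ∩ B| ≥ |A ∖ B|: fails.

(a), (c)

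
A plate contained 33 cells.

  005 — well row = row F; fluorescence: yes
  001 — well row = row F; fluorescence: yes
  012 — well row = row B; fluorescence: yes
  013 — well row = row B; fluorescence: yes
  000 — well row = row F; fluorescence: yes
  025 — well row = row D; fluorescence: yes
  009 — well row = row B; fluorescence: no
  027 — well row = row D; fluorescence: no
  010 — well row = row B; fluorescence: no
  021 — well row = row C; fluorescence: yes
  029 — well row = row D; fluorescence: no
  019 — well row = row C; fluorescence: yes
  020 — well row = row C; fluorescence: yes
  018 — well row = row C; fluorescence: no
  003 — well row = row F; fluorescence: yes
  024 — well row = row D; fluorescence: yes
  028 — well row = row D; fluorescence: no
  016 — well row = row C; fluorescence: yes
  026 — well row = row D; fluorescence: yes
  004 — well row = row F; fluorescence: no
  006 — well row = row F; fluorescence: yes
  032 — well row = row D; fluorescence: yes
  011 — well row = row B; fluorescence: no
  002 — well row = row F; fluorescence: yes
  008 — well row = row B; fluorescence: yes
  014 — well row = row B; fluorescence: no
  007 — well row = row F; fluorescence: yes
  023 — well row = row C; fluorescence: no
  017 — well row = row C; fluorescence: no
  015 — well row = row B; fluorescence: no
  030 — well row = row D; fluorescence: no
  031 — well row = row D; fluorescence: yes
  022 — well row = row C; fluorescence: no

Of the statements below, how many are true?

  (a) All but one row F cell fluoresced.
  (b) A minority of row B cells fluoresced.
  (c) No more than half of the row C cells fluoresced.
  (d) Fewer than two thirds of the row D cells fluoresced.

4

(a) row F: |A| = 8, |A ∩ B| = 7; needs |A ∖ B| = 1 — true.
(b) row B: |A| = 8, |A ∩ B| = 3; needs |A ∩ B| < |A ∖ B| — true.
(c) row C: |A| = 8, |A ∩ B| = 4; needs |A ∩ B| ≤ |A ∖ B| — true.
(d) row D: |A| = 9, |A ∩ B| = 5; needs |A ∩ B| / |A| < 2/3 — true.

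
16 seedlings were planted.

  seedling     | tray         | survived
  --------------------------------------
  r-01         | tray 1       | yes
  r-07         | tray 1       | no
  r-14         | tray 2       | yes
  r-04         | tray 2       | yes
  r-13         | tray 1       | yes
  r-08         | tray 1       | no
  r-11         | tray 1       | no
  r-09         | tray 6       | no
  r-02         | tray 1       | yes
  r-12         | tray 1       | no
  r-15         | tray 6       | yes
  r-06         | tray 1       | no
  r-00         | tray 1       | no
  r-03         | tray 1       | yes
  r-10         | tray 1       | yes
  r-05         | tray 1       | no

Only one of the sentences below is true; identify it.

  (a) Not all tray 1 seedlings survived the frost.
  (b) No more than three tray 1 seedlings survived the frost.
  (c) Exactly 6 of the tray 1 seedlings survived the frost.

(a)

|A| = 12, |A ∩ B| = 5, |A ∖ B| = 7.
(a) requires A ⊄ B (|A ∖ B| ≥ 1): true.
(b) requires |A ∩ B| ≤ 3: false.
(c) requires |A ∩ B| = 6: false.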